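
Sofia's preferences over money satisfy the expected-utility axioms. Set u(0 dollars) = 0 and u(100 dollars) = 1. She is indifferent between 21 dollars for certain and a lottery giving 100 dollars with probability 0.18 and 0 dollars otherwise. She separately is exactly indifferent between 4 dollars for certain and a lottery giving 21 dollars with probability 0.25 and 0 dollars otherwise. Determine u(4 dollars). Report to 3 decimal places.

0.045

First, u(21 dollars) = 0.18·u(100 dollars) + 0.82·u(0 dollars) = 0.18.
The second indifference gives u(4 dollars) = 0.25·u(21 dollars) + 0.75·u(0 dollars) = 0.25·0.18 + 0.75·0.00 = 0.0450.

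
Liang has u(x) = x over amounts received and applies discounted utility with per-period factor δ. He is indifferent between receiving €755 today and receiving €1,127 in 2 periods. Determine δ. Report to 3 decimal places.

The payoff in 2 periods is discounted by δ^2, so u(755) = δ^2·u(1127) and δ^2 = u(755)/u(1127).
With u(x) = x: δ^2 = 755/1127 = 0.66992.
Hence δ = (0.66992)^(1/2) = 0.81849.

δ ≈ 0.818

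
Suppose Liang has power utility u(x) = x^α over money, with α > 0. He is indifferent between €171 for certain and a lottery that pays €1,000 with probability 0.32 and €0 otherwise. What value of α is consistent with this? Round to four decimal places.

α ≈ 0.6452

EU(lottery) = 0.32·1000^α + 0.68·0 = 0.32·1000^α.
Equating: 171^α = 0.32·1000^α, i.e. 0.1710^α = 0.32.
α = ln(0.32) / ln(171/1000) = -1.1394343/-1.7660917 ≈ 0.6452.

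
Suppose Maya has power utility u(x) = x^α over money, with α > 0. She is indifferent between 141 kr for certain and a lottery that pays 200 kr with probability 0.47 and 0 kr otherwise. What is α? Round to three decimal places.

α ≈ 2.160

Since u(0) = 0, the lottery's EU is 0.47·200^α.
Indifference: 141^α = 0.47·200^α, so (141/200)^α = 0.47.
Take logs: α = ln 0.47 / ln(141/200) ≈ 2.15994.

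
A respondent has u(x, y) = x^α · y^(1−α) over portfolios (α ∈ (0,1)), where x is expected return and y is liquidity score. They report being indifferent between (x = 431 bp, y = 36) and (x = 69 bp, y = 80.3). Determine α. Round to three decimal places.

Set the two utilities equal: 431^α·36^(1−α) = 69^α·80.3^(1−α).
Rearrange to (431/69)^α = (80.3/36)^(1−α) and take logs: α·1.832002 = (1−α)·0.802251.
So α/(1−α) = (0.802251)/(1.832002) = 0.437909, and α = 0.437909/1.437909 ≈ 0.305.

α ≈ 0.305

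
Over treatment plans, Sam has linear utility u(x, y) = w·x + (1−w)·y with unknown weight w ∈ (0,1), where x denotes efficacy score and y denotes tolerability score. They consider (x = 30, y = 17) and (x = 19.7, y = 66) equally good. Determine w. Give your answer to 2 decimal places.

w = 0.83

u(30,17) = u(19.7,66) means w·30 + (1−w)·17 = w·19.7 + (1−w)·66.
Rearranging, 10.3·w − 49·(1−w) = 0.
So w/(1−w) = 49/10.3 = 4.7573, giving w = 49/(10.3+49) = 0.83.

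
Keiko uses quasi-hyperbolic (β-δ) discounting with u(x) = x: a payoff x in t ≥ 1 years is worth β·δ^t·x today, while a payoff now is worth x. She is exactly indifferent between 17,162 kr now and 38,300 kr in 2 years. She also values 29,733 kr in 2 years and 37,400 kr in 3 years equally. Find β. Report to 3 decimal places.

From the later pair, β·δ^2·29733 = β·δ^3·37400; dividing through, δ = 29733/37400 = 0.79500.
The first indifference: 17162 = β·δ^2·38300, so β = 17162/(δ^2·38300) = 17162/(0.63203·38300) ≈ 0.709.

β ≈ 0.709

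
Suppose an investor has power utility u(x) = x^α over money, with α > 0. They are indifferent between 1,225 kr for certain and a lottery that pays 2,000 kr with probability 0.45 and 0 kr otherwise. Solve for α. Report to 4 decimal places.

α ≈ 1.6289

Since u(0) = 0, the lottery's EU is 0.45·2000^α.
Setting u(1225) equal to that: 1225^α = 0.45·2000^α ⇒ (1225/2000)^α = 0.45.
α = ln(0.45) / ln(1225/2000) = -0.7985077/-0.4902063 ≈ 1.6289.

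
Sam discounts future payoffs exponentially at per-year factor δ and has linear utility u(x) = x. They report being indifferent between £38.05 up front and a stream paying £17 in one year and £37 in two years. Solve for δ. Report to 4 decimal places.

Equating present values: 38.05 = 17δ + 37δ².
That is, 37δ² + 17δ − 38.05 = 0, a quadratic in δ.
δ = (−17 + √(17² + 4·37·38.05)) / (2·37) = (−17 + √5920.40) / 74 ≈ 0.8101.

δ ≈ 0.8101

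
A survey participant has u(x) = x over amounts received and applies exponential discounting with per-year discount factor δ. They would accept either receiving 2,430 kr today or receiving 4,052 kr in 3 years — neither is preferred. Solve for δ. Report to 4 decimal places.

The payoff in 3 years is discounted by δ^3, so u(2430) = δ^3·u(4052) and δ^3 = u(2430)/u(4052).
With u(x) = x: δ^3 = 2430/4052 = 0.59970.
Hence δ = (0.59970)^(1/3) = 0.843294.

δ ≈ 0.8433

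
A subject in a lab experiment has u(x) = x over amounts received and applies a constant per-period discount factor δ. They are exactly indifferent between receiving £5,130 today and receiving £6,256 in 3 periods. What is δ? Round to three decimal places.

Equating discounted utilities: u(5130) = δ^3·u(6256) ⇒ δ^3 = u(5130)/u(6256).
With u(x) = x: δ^3 = 5130/6256 = 0.82001.
Hence δ = (0.82001)^(1/3) = 0.93600.

δ ≈ 0.936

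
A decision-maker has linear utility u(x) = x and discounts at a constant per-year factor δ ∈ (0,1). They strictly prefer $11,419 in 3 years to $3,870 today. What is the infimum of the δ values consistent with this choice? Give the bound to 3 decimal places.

The preference means 3870 < δ^3·11419.
So δ^3 > 3870/11419 = 0.33891; taking the cube root of both positive sides preserves the inequality.
δ > 0.33891^(1/3) = 0.697.

δ > 0.697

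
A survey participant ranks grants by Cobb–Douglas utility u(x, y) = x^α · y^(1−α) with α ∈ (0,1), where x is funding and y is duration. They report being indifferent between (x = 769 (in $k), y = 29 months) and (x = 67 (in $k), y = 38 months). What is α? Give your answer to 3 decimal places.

α ≈ 0.100

The Cobb–Douglas utilities coincide, so 769^α·29^(1−α) = 67^α·38^(1−α).
Rearrange to (769/67)^α = (38/29)^(1−α) and take logs: α·2.440398 = (1−α)·0.270290.
So α/(1−α) = (0.270290)/(2.440398) = 0.110757, and α = 0.110757/1.110757 ≈ 0.100.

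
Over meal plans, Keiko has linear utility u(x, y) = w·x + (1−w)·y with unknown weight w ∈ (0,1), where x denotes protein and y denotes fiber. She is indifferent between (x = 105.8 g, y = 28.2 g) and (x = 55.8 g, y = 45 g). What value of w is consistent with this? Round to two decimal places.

Indifference: w·105.8 + (1−w)·28.2 = w·55.8 + (1−w)·45.
Collecting terms: w·50 = (1−w)·16.8.
So w/(1−w) = 16.8/50 = 0.3360, giving w = 16.8/(50+16.8) = 0.25.

w = 0.25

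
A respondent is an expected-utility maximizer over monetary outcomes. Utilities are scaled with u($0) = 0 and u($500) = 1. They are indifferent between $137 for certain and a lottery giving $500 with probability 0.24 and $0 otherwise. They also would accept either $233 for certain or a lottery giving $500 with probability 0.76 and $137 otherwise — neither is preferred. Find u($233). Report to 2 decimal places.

0.82

The first gamble pins u($137): it must equal 0.24·1 + 0.76·0 = 0.24.
Chaining: u($233) = 0.76·1.00 + 0.24·0.24 = 0.8176.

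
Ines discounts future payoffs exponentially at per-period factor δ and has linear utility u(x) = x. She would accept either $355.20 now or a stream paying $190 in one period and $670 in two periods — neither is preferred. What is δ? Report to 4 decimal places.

The stream is worth 190δ + 670δ² today, so 190δ + 670δ² = 355.20.
So 670δ² + 190δ − 355.20 = 0.
The positive root is δ = [−190 + √(190² + 4·670·355.20)] / (2·670) = (−190 + 994.000)/1340 ≈ 0.6000.

δ ≈ 0.6000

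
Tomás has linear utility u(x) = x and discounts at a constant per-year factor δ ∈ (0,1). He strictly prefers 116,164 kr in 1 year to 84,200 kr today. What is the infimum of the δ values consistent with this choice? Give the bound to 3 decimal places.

Comparing present values: 84200 < δ·116164.
So δ > 84200/116164 = 0.72484.

δ > 0.725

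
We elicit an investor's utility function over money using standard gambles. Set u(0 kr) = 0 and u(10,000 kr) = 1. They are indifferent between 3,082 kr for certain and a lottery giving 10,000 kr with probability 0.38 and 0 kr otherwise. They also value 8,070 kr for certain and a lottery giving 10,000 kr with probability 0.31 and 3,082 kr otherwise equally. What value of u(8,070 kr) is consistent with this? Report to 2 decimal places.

0.57

The first gamble pins u(3,082 kr): it must equal 0.38·1 + 0.62·0 = 0.38.
The second indifference gives u(8,070 kr) = 0.31·u(10,000 kr) + 0.69·u(3,082 kr) = 0.31·1.00 + 0.69·0.38 = 0.5722.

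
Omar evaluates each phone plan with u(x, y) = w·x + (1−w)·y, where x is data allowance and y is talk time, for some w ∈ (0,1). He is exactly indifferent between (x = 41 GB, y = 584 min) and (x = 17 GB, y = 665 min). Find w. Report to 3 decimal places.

Equating utilities: w·41 + (1−w)·584 = w·17 + (1−w)·665.
Rearranging, 24·w − 81·(1−w) = 0.
Hence w = 81/(24+81) = 81/105 = 0.771.

w = 0.771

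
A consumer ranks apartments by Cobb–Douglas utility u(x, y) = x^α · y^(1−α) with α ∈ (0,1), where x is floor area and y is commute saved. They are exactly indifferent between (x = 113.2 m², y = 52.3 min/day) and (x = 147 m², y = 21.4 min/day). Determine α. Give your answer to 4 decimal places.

α ≈ 0.7738

The Cobb–Douglas utilities coincide, so 113.2^α·52.3^(1−α) = 147^α·21.4^(1−α).
(113.2/147)^α = (21.4/52.3)^(1−α); take logs: α·ln(113.2/147) = (1−α)·ln(21.4/52.3), i.e. α·-0.2612764 = (1−α)·-0.8936054.
Thus α·(-1.1548818) = -0.8936054, so α = -0.8936054/-1.1548818 ≈ 0.7738.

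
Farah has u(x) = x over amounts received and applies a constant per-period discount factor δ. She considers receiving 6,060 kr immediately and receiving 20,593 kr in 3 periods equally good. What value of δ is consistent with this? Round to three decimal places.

δ ≈ 0.665

Indifference means u(6060) = δ^3 · u(20593), so δ^3 = u(6060)/u(20593).
With u(x) = x: δ^3 = 6060/20593 = 0.29427.
So δ = 0.29427^(1/3) ≈ 0.665.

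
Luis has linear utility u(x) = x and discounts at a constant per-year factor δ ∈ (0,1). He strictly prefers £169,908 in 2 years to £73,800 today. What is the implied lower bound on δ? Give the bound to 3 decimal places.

δ > 0.659

The preference means 73800 < δ^2·169908.
Dividing by 169908: δ^2 > 0.43435. Both sides are positive, so the square root keeps the direction.
δ > (73800/169908)^(1/2) ≈ 0.659.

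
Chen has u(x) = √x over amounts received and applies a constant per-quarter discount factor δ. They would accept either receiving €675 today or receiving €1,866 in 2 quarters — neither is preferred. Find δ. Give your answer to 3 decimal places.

Indifference means u(675) = δ^2 · u(1866), so δ^2 = u(675)/u(1866).
Since u(x) = √x, δ^2 = √(675/1866) = 0.60145.
So δ = 0.60145^(1/2) ≈ 0.776.

δ ≈ 0.776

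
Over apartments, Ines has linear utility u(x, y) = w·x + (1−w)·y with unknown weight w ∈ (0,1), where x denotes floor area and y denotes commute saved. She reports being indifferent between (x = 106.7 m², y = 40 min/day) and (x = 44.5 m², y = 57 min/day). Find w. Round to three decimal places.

w = 0.215

u(106.7,40) = u(44.5,57) means w·106.7 + (1−w)·40 = w·44.5 + (1−w)·57.
Rearranging, 62.2·w − 17·(1−w) = 0.
Hence w = 17/(62.2+17) = 17/79.2 = 0.215.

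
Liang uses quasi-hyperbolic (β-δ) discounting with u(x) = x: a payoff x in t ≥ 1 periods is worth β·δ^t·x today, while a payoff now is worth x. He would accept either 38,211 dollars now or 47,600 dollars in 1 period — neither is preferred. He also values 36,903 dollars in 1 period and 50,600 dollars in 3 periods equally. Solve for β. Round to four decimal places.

From the later pair, β·δ^1·36903 = β·δ^3·50600; dividing through, δ^2 = 36903/50600 = 0.72931, so δ = 0.85400.
Substituting δ into 38211 = β·δ·47600: β = 38211/(40650.185) ≈ 0.9400.

β ≈ 0.9400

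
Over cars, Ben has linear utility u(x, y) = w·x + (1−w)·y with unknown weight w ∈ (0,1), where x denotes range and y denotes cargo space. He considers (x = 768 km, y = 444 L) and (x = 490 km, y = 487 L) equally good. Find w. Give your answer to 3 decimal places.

w = 0.134

u(768,444) = u(490,487) means w·768 + (1−w)·444 = w·490 + (1−w)·487.
w·(768−490) = (1−w)·(487−444), i.e. w·278 = (1−w)·43.
Hence w = 43/(278+43) = 43/321 = 0.134.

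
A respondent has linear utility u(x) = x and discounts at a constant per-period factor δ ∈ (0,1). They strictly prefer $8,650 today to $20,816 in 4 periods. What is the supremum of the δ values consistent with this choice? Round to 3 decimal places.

Comparing present values: 8650 > δ^4·20816.
So δ^4 < 8650/20816 = 0.41555; taking the 4th root of both positive sides preserves the inequality.
δ < 0.41555^(1/4) = 0.803.

δ < 0.803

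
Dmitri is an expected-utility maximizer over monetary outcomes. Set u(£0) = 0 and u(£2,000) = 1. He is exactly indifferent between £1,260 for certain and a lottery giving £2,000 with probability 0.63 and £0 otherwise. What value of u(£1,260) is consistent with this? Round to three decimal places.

0.630

By the standard-gamble method, u(£1,260) is just the indifference probability on the best outcome: 0.63.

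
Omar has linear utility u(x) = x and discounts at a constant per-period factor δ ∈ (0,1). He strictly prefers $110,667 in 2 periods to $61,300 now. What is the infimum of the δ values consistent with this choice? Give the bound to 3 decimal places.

The preference means 61300 < δ^2·110667.
Dividing by 110667: δ^2 > 0.55391. Both sides are positive, so the square root keeps the direction.
δ > 0.55391^(1/2) = 0.744.

δ > 0.744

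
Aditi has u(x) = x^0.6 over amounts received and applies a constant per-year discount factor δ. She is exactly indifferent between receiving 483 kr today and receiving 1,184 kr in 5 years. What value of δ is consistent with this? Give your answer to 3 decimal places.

Equating discounted utilities: u(483) = δ^5·u(1184) ⇒ δ^5 = u(483)/u(1184).
Since u(x) = x^0.6, δ^5 = (483/1184)^0.6 = 0.40794^0.6 = 0.58393.
Taking the 5th root: δ = 0.58393^(1/5) ≈ 0.898.

δ ≈ 0.898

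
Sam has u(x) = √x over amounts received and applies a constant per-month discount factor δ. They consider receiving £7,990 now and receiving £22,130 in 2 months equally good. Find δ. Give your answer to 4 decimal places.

δ ≈ 0.7752

Indifference means u(7990) = δ^2 · u(22130), so δ^2 = u(7990)/u(22130).
Since u(x) = √x, δ^2 = √(7990/22130) = 0.60087.
Taking the square root: δ = 0.60087^(1/2) ≈ 0.7752.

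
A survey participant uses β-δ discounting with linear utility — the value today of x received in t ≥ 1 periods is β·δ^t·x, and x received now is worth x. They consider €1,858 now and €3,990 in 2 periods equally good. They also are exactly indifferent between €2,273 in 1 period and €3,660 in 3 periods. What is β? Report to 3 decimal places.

Both payoffs in the second observation are in the future, so β drops out: δ^1·2273 = δ^3·3660 ⇒ δ^2 = 2273/3660 = 0.62104, so δ = 0.78806.
Now use the now-vs-future pair: 1858 = β·δ^2·3990 gives β = 1858/(0.62104·3990) ≈ 0.750.

β ≈ 0.750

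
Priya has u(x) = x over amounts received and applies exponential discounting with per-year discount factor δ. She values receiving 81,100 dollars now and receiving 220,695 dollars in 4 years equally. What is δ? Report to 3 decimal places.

δ ≈ 0.779

Equating discounted utilities: u(81100) = δ^4·u(220695) ⇒ δ^4 = u(81100)/u(220695).
With u(x) = x: δ^4 = 81100/220695 = 0.36748.
So δ = 0.36748^(1/4) ≈ 0.779.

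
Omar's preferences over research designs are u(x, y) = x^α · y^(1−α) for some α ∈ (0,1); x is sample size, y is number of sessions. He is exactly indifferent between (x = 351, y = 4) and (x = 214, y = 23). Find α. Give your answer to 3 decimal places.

α ≈ 0.779

The Cobb–Douglas utilities coincide, so 351^α·4^(1−α) = 214^α·23^(1−α).
(351/214)^α = (23/4)^(1−α); take logs: α·ln(351/214) = (1−α)·ln(23/4), i.e. α·0.494810 = (1−α)·1.749200.
Thus α·(2.244010) = 1.749200, so α = 1.749200/2.244010 ≈ 0.779.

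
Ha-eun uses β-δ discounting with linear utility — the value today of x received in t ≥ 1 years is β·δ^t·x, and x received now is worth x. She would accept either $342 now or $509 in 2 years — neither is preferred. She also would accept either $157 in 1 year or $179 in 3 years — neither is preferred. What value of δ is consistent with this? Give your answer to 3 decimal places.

From the later pair, β·δ^1·157 = β·δ^3·179; dividing through, δ^2 = 157/179 = 0.87709, so δ = 0.93653.

δ ≈ 0.937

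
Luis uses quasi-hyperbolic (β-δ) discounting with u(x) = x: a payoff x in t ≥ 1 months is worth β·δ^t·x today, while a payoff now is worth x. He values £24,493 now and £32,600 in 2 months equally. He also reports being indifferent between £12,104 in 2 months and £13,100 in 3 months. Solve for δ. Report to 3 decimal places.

δ ≈ 0.924

The second indifference involves only future payoffs, so β cancels: β·δ^2·12104 = β·δ^3·13100, giving δ = 12104/13100 = 0.92397.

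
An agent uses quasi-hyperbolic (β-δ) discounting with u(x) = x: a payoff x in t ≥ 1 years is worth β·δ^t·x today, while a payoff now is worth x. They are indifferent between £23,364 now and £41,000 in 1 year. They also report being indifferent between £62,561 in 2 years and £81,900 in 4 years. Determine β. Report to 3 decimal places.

From the later pair, β·δ^2·62561 = β·δ^4·81900; dividing through, δ^2 = 62561/81900 = 0.76387, so δ = 0.87400.
Substituting δ into 23364 = β·δ·41000: β = 23364/(35833.873) ≈ 0.652.

β ≈ 0.652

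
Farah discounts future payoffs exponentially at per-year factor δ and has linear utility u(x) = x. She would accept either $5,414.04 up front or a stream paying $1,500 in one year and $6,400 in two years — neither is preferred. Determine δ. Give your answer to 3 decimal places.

Present value of the stream is 1500·δ + 6400·δ². Indifference gives 1500δ + 6400δ² = 5414.04.
Rearranged: 6400δ² + 1500δ − 5414.04 = 0.
δ = (−1500 + √(1500² + 4·6400·5414.04)) / (2·6400) = (−1500 + √140849424.00) / 12800 ≈ 0.810.

δ ≈ 0.810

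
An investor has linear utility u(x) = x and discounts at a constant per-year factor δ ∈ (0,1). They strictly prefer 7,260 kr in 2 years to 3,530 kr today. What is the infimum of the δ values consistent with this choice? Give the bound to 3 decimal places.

The preference means 3530 < δ^2·7260.
So δ^2 > 3530/7260 = 0.48623; taking the square root of both positive sides preserves the inequality.
δ > (3530/7260)^(1/2) ≈ 0.697.

δ > 0.697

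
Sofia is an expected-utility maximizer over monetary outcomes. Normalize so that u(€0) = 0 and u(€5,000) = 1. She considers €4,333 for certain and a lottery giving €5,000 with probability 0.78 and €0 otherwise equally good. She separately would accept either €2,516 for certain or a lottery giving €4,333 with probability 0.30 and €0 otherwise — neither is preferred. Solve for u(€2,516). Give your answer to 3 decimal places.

0.234

The first gamble pins u(€4,333): it must equal 0.78·1 + 0.22·0 = 0.78.
Then u(€2,516) = 0.30·u(€4,333) + 0.70·u(€0) = 0.30·0.78 + 0.70·0.00 = 0.2340.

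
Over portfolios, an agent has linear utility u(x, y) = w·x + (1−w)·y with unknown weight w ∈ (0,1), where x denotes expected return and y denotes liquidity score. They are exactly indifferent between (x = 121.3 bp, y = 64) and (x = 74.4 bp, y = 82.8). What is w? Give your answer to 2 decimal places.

w = 0.29

u(121.3,64) = u(74.4,82.8) means w·121.3 + (1−w)·64 = w·74.4 + (1−w)·82.8.
Collecting terms: w·46.9 = (1−w)·18.8.
The marginal rate of substitution is 18.8/46.9, so w = 18.8/(46.9+18.8) = 0.29.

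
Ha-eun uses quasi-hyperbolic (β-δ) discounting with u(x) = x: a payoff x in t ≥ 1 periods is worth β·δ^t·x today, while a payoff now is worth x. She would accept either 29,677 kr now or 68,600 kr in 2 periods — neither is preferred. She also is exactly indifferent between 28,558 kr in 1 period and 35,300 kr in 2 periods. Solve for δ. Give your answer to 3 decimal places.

From the later pair, β·δ^1·28558 = β·δ^2·35300; dividing through, δ = 28558/35300 = 0.80901.

δ ≈ 0.809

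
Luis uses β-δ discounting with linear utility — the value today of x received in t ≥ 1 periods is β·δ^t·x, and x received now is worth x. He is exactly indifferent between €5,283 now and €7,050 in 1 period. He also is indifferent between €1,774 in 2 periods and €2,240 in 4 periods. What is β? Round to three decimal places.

β ≈ 0.842

From the later pair, β·δ^2·1774 = β·δ^4·2240; dividing through, δ^2 = 1774/2240 = 0.79196, so δ = 0.88992.
The first indifference: 5283 = β·δ·7050, so β = 5283/(δ·7050) = 5283/(0.88992·7050) ≈ 0.842.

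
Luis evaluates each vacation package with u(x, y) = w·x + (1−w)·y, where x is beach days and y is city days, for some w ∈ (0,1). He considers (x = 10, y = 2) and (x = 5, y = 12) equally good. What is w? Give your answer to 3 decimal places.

w = 0.667

Equating utilities: w·10 + (1−w)·2 = w·5 + (1−w)·12.
w·(10−5) = (1−w)·(12−2), i.e. w·5 = (1−w)·10.
So w/(1−w) = 10/5 = 2.0000, giving w = 10/(5+10) = 0.667.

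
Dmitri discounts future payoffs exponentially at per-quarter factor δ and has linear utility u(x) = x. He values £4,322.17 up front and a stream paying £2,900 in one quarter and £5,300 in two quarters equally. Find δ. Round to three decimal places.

The stream is worth 2900δ + 5300δ² today, so 2900δ + 5300δ² = 4322.17.
So 5300δ² + 2900δ − 4322.17 = 0.
δ = (−2900 + √(2900² + 4·5300·4322.17)) / (2·5300) = (−2900 + √100040004.00) / 10600 ≈ 0.670.

δ ≈ 0.670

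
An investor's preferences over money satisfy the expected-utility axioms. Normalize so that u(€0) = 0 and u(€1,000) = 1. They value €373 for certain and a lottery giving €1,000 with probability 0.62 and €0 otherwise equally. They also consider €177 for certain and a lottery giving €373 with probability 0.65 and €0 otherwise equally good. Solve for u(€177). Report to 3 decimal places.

0.403

From the first indifference, u(€373) = 0.62·u(€1,000) + 0.38·u(€0) = 0.62·1 + 0.38·0 = 0.62.
Chaining: u(€177) = 0.65·0.62 + 0.35·0.00 = 0.4030.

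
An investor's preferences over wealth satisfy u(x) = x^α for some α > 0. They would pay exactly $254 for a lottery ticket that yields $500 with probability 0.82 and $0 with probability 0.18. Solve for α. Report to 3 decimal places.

Since u(0) = 0, the lottery's EU is 0.82·500^α.
Equating: 254^α = 0.82·500^α, i.e. 0.5080^α = 0.82.
α = ln(0.82) / ln(254/500) = -0.198451/-0.677274 ≈ 0.293.

α ≈ 0.293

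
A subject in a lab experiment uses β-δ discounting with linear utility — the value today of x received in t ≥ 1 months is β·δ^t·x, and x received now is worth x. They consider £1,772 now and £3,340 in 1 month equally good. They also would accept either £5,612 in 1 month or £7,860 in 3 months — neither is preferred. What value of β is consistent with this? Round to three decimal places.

β ≈ 0.628

The second indifference involves only future payoffs, so β cancels: β·δ^1·5612 = β·δ^3·7860, giving δ^2 = 5612/7860 = 0.71399, so δ = 0.84498.
Now use the now-vs-future pair: 1772 = β·δ·3340 gives β = 1772/(0.84498·3340) ≈ 0.628.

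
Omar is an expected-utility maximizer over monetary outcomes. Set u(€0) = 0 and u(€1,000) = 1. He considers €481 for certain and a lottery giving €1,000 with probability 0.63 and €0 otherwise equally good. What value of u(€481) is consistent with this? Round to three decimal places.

0.630

u(€481) equals the lottery's expected utility: 0.63·1 + 0.37·0 = 0.63.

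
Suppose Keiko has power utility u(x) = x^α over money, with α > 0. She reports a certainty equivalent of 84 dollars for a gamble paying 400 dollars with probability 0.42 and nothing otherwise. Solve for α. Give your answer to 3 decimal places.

The lottery's expected utility is 0.42·u(400) + 0.58·u(0) = 0.42·400^α (since u(0) = 0 for α > 0).
Setting u(84) equal to that: 84^α = 0.42·400^α ⇒ (84/400)^α = 0.42.
α = ln(0.42) / ln(84/400) = -0.867501/-1.560648 ≈ 0.556.

α ≈ 0.556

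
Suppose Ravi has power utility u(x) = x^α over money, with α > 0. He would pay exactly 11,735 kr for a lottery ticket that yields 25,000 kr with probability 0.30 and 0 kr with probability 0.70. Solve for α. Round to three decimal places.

α ≈ 1.592

Since u(0) = 0, the lottery's EU is 0.30·25000^α.
Equating: 11735^α = 0.30·25000^α, i.e. 0.4694^α = 0.30.
α = ln(0.30) / ln(11735/25000) = -1.203973/-0.756300 ≈ 1.592.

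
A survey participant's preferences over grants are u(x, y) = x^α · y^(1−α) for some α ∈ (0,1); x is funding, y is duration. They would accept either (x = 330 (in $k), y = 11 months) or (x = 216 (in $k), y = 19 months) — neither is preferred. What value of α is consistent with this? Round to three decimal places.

The Cobb–Douglas utilities coincide, so 330^α·11^(1−α) = 216^α·19^(1−α).
Taking logs: α·ln 330 + (1−α)·ln 11 = α·ln 216 + (1−α)·ln 19, i.e. α·0.423814 = (1−α)·0.546544.
Thus α·(0.970358) = 0.546544, so α = 0.546544/0.970358 ≈ 0.563.

α ≈ 0.563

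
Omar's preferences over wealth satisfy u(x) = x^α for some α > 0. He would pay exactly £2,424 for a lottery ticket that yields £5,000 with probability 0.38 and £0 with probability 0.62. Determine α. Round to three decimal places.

α ≈ 1.336

The lottery's expected utility is 0.38·u(5000) + 0.62·u(0) = 0.38·5000^α (since u(0) = 0 for α > 0).
Equating: 2424^α = 0.38·5000^α, i.e. 0.4848^α = 0.38.
Take logs: α = ln 0.38 / ln(2424/5000) ≈ 1.33641.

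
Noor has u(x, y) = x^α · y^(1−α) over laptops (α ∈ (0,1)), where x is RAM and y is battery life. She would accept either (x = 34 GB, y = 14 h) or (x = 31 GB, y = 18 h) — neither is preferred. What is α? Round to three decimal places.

α ≈ 0.731

The Cobb–Douglas utilities coincide, so 34^α·14^(1−α) = 31^α·18^(1−α).
Taking logs: α·ln 34 + (1−α)·ln 14 = α·ln 31 + (1−α)·ln 18, i.e. α·0.092373 = (1−α)·0.251314.
Thus α·(0.343687) = 0.251314, so α = 0.251314/0.343687 ≈ 0.731.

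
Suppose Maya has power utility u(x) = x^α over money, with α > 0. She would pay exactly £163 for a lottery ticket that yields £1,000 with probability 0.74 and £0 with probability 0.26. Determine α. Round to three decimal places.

Since u(0) = 0, the lottery's EU is 0.74·1000^α.
Indifference: 163^α = 0.74·1000^α, so (163/1000)^α = 0.74.
Taking logs: α·ln(163/1000) = ln(0.74), so α = -0.301105 / -1.814005 ≈ 0.166.

α ≈ 0.166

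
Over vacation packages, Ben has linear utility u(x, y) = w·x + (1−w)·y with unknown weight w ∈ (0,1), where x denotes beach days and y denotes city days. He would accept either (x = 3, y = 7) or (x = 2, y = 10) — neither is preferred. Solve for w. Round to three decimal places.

u(3,7) = u(2,10) means w·3 + (1−w)·7 = w·2 + (1−w)·10.
w·(3−2) = (1−w)·(10−7), i.e. w·1 = (1−w)·3.
So w/(1−w) = 3/1 = 3.0000, giving w = 3/(1+3) = 0.750.

w = 0.750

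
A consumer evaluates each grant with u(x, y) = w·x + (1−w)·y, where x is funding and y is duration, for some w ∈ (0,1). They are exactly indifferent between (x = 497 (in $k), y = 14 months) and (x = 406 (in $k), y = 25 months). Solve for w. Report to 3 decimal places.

w = 0.108

u(497,14) = u(406,25) means w·497 + (1−w)·14 = w·406 + (1−w)·25.
Collecting terms: w·91 = (1−w)·11.
So w/(1−w) = 11/91 = 0.1209, giving w = 11/(91+11) = 0.108.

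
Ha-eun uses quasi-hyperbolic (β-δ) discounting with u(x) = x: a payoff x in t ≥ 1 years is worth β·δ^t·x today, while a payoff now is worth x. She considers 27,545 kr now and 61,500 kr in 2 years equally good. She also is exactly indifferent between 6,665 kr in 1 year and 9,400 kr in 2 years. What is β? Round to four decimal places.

Both payoffs in the second observation are in the future, so β drops out: δ^1·6665 = δ^2·9400 ⇒ δ = 6665/9400 = 0.70904.
Substituting δ into 27545 = β·δ^2·61500: β = 27545/(30918.593) ≈ 0.8909.

β ≈ 0.8909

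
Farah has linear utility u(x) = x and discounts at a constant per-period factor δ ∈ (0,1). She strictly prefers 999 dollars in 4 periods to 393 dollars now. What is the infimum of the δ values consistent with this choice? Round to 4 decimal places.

δ > 0.7920

Comparing present values: 393 < δ^4·999.
So δ^4 > 393/999 = 0.39339; taking the 4th root of both positive sides preserves the inequality.
δ > (393/999)^(1/4) ≈ 0.7920.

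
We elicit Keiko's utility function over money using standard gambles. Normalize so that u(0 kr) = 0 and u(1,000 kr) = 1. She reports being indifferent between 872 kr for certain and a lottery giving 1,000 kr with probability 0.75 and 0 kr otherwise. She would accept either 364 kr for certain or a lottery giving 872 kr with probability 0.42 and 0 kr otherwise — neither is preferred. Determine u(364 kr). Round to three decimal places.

0.315

The first gamble pins u(872 kr): it must equal 0.75·1 + 0.25·0 = 0.75.
The second indifference gives u(364 kr) = 0.42·u(872 kr) + 0.58·u(0 kr) = 0.42·0.75 + 0.58·0.00 = 0.3150.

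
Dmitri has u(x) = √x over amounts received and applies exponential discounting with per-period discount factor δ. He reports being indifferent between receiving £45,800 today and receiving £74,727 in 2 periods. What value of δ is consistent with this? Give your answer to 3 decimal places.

δ ≈ 0.885

Indifference means u(45800) = δ^2 · u(74727), so δ^2 = u(45800)/u(74727).
Since u(x) = √x, δ^2 = √(45800/74727) = 0.78288.
Hence δ = (0.78288)^(1/2) = 0.88480.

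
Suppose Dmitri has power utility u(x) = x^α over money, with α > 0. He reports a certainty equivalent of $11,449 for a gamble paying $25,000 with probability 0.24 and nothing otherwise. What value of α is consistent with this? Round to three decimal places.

The lottery's expected utility is 0.24·u(25000) + 0.76·u(0) = 0.24·25000^α (since u(0) = 0 for α > 0).
Equating: 11449^α = 0.24·25000^α, i.e. 0.4580^α = 0.24.
Taking logs: α·ln(11449/25000) = ln(0.24), so α = -1.427116 / -0.780973 ≈ 1.827.

α ≈ 1.827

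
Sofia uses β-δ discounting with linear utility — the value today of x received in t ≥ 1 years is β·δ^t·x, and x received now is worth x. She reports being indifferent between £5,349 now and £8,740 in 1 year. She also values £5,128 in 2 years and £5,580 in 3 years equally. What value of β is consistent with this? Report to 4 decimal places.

β ≈ 0.6660

From the later pair, β·δ^2·5128 = β·δ^3·5580; dividing through, δ = 5128/5580 = 0.91900.
Substituting δ into 5349 = β·δ·8740: β = 5349/(8032.029) ≈ 0.6660.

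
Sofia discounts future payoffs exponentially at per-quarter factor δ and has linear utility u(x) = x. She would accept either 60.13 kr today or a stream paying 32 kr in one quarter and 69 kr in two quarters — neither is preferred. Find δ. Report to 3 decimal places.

Present value of the stream is 32·δ + 69·δ². Indifference gives 32δ + 69δ² = 60.13.
Rearranged: 69δ² + 32δ − 60.13 = 0.
δ = (−32 + √(32² + 4·69·60.13)) / (2·69) = (−32 + √17619.88) / 138 ≈ 0.730.

δ ≈ 0.730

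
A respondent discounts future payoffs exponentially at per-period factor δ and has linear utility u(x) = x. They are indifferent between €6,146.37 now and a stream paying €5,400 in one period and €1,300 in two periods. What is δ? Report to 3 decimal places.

δ ≈ 0.930

Present value of the stream is 5400·δ + 1300·δ². Indifference gives 5400δ + 1300δ² = 6146.37.
So 1300δ² + 5400δ − 6146.37 = 0.
The positive root is δ = [−5400 + √(5400² + 4·1300·6146.37)] / (2·1300) = (−5400 + 7818.000)/2600 ≈ 0.930.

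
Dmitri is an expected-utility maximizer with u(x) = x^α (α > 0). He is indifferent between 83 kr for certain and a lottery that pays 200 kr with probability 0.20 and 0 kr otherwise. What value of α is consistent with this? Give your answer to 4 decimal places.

Since u(0) = 0, the lottery's EU is 0.20·200^α.
Indifference: 83^α = 0.20·200^α, so (83/200)^α = 0.20.
α = ln(0.20) / ln(83/200) = -1.6094379/-0.8794768 ≈ 1.8300.

α ≈ 1.8300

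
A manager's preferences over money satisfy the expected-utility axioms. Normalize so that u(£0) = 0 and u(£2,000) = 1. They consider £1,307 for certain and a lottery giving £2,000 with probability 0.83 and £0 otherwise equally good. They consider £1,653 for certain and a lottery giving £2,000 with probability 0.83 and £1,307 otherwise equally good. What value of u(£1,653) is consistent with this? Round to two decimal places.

0.97

First, u(£1,307) = 0.83·u(£2,000) + 0.17·u(£0) = 0.83.
The second indifference gives u(£1,653) = 0.83·u(£2,000) + 0.17·u(£1,307) = 0.83·1.00 + 0.17·0.83 = 0.9711.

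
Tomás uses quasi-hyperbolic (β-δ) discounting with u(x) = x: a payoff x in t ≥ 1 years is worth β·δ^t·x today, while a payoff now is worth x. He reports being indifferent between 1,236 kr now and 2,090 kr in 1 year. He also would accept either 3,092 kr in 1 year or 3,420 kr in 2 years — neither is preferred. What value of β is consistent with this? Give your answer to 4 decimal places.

The second indifference involves only future payoffs, so β cancels: β·δ^1·3092 = β·δ^2·3420, giving δ = 3092/3420 = 0.90409.
The first indifference: 1236 = β·δ·2090, so β = 1236/(δ·2090) = 1236/(0.90409·2090) ≈ 0.6541.

β ≈ 0.6541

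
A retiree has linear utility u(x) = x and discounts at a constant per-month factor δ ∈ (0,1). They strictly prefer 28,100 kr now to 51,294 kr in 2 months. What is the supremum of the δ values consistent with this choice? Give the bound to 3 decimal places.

δ < 0.740

The preference means 28100 > δ^2·51294.
Hence δ^2 < 28100/51294 = 0.54782, and x ↦ x^(1/2) is increasing on (0,∞).
δ < 0.54782^(1/2) = 0.740.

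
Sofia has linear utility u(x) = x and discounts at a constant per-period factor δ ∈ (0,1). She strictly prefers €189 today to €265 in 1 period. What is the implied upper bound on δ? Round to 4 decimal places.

δ < 0.7132

Under u(x) = x this choice says 189 > δ·265.
So δ < 189/265 = 0.71321.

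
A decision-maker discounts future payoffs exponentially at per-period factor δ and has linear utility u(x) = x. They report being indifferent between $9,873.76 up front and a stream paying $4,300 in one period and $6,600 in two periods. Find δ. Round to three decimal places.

Equating present values: 9873.76 = 4300δ + 6600δ².
Rearranged: 6600δ² + 4300δ − 9873.76 = 0.
By the quadratic formula (taking the positive root), δ = (−4300 + √279157264.00) / 13200 ≈ 0.940.

δ ≈ 0.940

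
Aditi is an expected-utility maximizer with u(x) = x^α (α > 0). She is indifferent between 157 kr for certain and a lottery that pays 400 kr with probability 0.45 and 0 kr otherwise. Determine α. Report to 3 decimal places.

The lottery's expected utility is 0.45·u(400) + 0.55·u(0) = 0.45·400^α (since u(0) = 0 for α > 0).
Indifference: 157^α = 0.45·400^α, so (157/400)^α = 0.45.
Taking logs: α·ln(157/400) = ln(0.45), so α = -0.798508 / -0.935219 ≈ 0.854.

α ≈ 0.854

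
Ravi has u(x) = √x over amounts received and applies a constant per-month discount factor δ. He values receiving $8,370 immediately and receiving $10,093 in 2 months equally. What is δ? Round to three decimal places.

The payoff in 2 months is discounted by δ^2, so u(8370) = δ^2·u(10093) and δ^2 = u(8370)/u(10093).
Since u(x) = √x, δ^2 = √(8370/10093) = 0.91065.
Taking the square root: δ = 0.91065^(1/2) ≈ 0.954.

δ ≈ 0.954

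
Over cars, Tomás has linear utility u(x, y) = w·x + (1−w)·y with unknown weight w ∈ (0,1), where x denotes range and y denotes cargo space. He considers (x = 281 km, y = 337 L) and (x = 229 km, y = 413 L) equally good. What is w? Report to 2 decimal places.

w = 0.59

u(281,337) = u(229,413) means w·281 + (1−w)·337 = w·229 + (1−w)·413.
Rearranging, 52·w − 76·(1−w) = 0.
Hence w = 76/(52+76) = 76/128 = 0.59.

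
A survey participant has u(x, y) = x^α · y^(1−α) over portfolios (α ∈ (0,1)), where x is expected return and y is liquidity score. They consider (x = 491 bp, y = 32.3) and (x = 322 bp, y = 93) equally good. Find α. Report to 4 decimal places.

Set the two utilities equal: 491^α·32.3^(1−α) = 322^α·93^(1−α).
Taking logs: α·ln 491 + (1−α)·ln 32.3 = α·ln 322 + (1−α)·ln 93, i.e. α·0.4218926 = (1−α)·1.0575323.
With A = 0.4218926 and B = 1.0575323: α·A = (1−α)·B, so α = B/(A+B) = 1.0575323/1.4794249 ≈ 0.7148.

α ≈ 0.7148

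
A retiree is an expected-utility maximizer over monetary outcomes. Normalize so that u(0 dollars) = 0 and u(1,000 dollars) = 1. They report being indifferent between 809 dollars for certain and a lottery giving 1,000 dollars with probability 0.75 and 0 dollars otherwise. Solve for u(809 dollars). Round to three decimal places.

By the standard-gamble method, u(809 dollars) is just the indifference probability on the best outcome: 0.75.

0.750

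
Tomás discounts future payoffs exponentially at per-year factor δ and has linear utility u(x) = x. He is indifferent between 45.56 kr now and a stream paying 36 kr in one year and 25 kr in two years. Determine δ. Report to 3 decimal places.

δ ≈ 0.810

Equating present values: 45.56 = 36δ + 25δ².
So 25δ² + 36δ − 45.56 = 0.
δ = (−36 + √(36² + 4·25·45.56)) / (2·25) = (−36 + √5852.00) / 50 ≈ 0.810.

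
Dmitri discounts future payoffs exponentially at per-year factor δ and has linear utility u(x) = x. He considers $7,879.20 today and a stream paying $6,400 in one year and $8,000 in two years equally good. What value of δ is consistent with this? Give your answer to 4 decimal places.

Equating present values: 7879.20 = 6400δ + 8000δ².
That is, 8000δ² + 6400δ − 7879.20 = 0, a quadratic in δ.
The positive root is δ = [−6400 + √(6400² + 4·8000·7879.20)] / (2·8000) = (−6400 + 17120.000)/16000 ≈ 0.6700.

δ ≈ 0.6700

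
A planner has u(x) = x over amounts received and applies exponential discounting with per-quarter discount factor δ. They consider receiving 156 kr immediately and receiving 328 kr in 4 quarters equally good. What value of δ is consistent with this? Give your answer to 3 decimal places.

Indifference means u(156) = δ^4 · u(328), so δ^4 = u(156)/u(328).
With u(x) = x: δ^4 = 156/328 = 0.47561.
So δ = 0.47561^(1/4) ≈ 0.830.

δ ≈ 0.830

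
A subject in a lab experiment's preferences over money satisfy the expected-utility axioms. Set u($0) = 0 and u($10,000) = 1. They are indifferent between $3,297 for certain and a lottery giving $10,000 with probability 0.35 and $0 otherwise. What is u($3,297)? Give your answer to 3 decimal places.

0.350

u($3,297) equals the lottery's expected utility: 0.35·1 + 0.65·0 = 0.35.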